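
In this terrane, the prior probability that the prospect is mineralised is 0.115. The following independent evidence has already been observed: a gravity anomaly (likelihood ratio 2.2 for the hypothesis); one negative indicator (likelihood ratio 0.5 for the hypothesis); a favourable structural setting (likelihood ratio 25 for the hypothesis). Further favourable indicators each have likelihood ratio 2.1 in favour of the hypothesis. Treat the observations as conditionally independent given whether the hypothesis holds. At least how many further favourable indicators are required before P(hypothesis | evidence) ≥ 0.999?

8

Prior odds = 0.115/0.885 = 23/177.
Combined Bayes factor of the evidence already in hand = 2.2 × 0.5 × 25 = 27.5.
Odds after that evidence = (23/177) × 27.5 = 1265/354.
Target odds = 0.999/0.001 = 999.
Need 2.1ⁿ ≥ 999 ÷ (1265/354) = 353646/1265.
2.1⁷ ≈180.109 falls short of 353646/1265 but 2.1⁸ ≈378.229 reaches it, so n = 8.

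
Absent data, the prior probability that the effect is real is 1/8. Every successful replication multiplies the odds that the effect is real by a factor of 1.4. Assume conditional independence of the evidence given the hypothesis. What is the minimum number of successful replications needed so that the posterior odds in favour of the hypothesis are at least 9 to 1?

Prior odds: 0.125 ÷ 0.875 = 1/7.
Likelihood ratio per successful replication = 1.4.
Target odds = 9.
Require 1.4ⁿ ≥ 9 ÷ (1/7) = 63.
1.4¹² ≈56.6939 falls short of 63 but 1.4¹³ ≈79.3715 reaches it, so n = 13.

13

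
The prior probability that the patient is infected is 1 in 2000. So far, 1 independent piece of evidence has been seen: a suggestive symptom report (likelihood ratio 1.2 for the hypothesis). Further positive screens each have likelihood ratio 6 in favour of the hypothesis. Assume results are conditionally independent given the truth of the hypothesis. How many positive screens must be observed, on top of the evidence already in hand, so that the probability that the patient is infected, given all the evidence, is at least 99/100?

Prior odds = 0.0005/0.9995 = 1/1999.
Bayes factor of the evidence already in hand = 1.2.
Odds after that evidence = (1/1999) × 1.2 = 6/9995.
Target odds = 0.99/0.01 = 99.
Need 6ⁿ ≥ 99 ÷ (6/9995) = 164917.5.
6⁶ = 46656 falls short of 164917.5 but 6⁷ = 279936 reaches it, so n = 7.

7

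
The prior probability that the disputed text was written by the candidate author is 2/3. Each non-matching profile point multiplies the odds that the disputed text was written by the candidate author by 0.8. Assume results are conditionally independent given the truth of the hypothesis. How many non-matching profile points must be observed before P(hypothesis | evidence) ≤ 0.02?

Prior odds = (2/3)/(1/3) = 2.
Likelihood ratio per non-matching profile point = 0.8.
Target posterior odds = 0.02/0.98 = 1/49.
Require 0.8ⁿ ≤ 1/49 ÷ 2 = 1/98.
0.8²⁰ ≈0.0115292 is still above 1/98 but 0.8²¹ ≈0.00922337 is at or below it, so n = 21.

21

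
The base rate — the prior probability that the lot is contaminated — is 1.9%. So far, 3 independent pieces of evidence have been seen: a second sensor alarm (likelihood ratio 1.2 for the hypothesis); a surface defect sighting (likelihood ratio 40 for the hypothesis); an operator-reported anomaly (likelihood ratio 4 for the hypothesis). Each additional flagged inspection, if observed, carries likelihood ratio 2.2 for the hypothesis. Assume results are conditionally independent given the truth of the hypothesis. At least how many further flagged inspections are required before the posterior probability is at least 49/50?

4

Prior odds = 0.019/0.981 = 19/981.
Combined Bayes factor of the evidence already in hand = 1.2 × 40 × 4 = 192.
Odds after that evidence = (19/981) × 192 = 1216/327.
Target odds = 0.98/0.02 = 49.
Need 2.2ⁿ ≥ 49 ÷ (1216/327) = 16023/1216.
2.2³ = 10.648 falls short of 16023/1216 but 2.2⁴ = 23.4256 reaches it, so n = 4.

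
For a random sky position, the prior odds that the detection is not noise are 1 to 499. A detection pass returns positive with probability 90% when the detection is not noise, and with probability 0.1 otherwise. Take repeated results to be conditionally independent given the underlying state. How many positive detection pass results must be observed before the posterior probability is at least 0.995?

Prior odds = 1/499.
Likelihood ratio of a positive result = 0.9/0.1 = 9.
Target odds: 0.995 ÷ 0.005 = 199.
Need (1/499) × 9ⁿ ≥ 199, i.e. 9ⁿ ≥ 99301.
9⁵ = 59049 falls short of 99301 but 9⁶ = 531441 reaches it, so n = 6.

6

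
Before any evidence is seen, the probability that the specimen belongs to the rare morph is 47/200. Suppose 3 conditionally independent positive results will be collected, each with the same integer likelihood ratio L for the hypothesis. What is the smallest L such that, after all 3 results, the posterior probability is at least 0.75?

3

Prior odds = 0.235/0.765 = 47/153.
Target odds = 0.75/0.25 = 3.
Need L³ ≥ 3 ÷ (47/153) = 459/47.
2³ = 8 < 459/47 ≤ 27 = 3³, so L = 3.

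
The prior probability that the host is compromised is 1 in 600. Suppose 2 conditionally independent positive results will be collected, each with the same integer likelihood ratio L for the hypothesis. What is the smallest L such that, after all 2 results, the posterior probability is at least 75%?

Prior odds = (1/600)/(599/600) = 1/599.
Target odds = 0.75/0.25 = 3.
Need L² ≥ 3 ÷ (1/599) = 1797.
42² = 1764 < 1797 ≤ 1849 = 43², so L = 43.

43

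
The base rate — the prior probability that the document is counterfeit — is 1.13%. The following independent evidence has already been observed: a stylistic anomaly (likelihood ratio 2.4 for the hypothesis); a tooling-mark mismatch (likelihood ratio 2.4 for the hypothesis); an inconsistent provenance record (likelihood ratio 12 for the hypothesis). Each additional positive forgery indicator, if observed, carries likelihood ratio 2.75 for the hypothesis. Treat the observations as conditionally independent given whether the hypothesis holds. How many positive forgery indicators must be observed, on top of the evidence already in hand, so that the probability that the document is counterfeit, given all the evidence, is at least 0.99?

Prior odds = 0.0113/0.9887 = 113/9887.
Combined Bayes factor of the evidence already in hand = 2.4 × 2.4 × 12 = 69.12.
Odds after that evidence = (113/9887) × 69.12 = 195264/247175.
Target odds = 0.99/0.01 = 99.
Need 2.75ⁿ ≥ 99 ÷ (195264/247175) = 2718925/21696.
2.75⁴ = 57.19140625 falls short of 2718925/21696 but 2.75⁵ = 161051/1024 reaches it, so n = 5.

5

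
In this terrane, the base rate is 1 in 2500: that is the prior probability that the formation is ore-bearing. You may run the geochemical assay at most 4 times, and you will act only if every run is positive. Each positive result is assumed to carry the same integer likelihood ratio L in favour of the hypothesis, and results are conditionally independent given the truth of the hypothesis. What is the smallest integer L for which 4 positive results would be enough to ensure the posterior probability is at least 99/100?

23

Prior odds = 0.0004/0.9996 = 1/2499.
Target odds = 0.99/0.01 = 99.
Need L⁴ ≥ 99 ÷ (1/2499) = 247401.
22⁴ = 234256 < 247401 ≤ 279841 = 23⁴, so L = 23.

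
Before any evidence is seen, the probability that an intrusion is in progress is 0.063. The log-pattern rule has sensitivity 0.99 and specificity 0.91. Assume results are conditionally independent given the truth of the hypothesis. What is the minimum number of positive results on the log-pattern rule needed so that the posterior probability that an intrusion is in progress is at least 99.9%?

5

Prior odds: 0.063 ÷ 0.937 = 63/937.
False-positive rate = 1 − 0.91 = 0.09; likelihood ratio of a positive = 0.99/0.09 = 11.
Target posterior odds = 0.999/0.001 = 999.
Require 11ⁿ ≥ 999 ÷ (63/937) = 104007/7.
11⁴ = 14641 falls short of 104007/7 but 11⁵ = 161051 reaches it, so n = 5.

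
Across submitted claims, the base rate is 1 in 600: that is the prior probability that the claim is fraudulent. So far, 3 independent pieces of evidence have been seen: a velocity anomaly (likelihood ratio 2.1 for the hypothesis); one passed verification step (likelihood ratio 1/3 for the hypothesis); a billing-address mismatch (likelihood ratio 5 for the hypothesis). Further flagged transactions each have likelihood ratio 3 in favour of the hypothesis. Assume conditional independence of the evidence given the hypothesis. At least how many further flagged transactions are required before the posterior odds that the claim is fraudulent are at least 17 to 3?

Prior odds = (1/600)/(599/600) = 1/599.
Combined Bayes factor of the evidence already in hand = 2.1 × (1/3) × 5 = 3.5.
Odds after that evidence = (1/599) × 3.5 = 7/1198.
Target odds = 17/3.
Need 3ⁿ ≥ 17/3 ÷ (7/1198) = 20366/21.
3⁶ = 729 falls short of 20366/21 but 3⁷ = 2187 reaches it, so n = 7.

7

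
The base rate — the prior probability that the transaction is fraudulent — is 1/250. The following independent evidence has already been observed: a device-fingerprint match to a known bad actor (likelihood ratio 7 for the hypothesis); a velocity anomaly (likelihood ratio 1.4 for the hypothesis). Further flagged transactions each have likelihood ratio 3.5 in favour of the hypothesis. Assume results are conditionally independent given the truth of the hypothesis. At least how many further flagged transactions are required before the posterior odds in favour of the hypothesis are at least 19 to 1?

Prior odds = 0.004/0.996 = 1/249.
Combined Bayes factor of the evidence already in hand = 7 × 1.4 = 9.8.
Odds after that evidence = (1/249) × 9.8 = 49/1245.
Target odds = 19.
Need 3.5ⁿ ≥ 19 ÷ (49/1245) = 23655/49.
3.5⁴ = 150.0625 falls short of 23655/49 but 3.5⁵ = 525.21875 reaches it, so n = 5.

5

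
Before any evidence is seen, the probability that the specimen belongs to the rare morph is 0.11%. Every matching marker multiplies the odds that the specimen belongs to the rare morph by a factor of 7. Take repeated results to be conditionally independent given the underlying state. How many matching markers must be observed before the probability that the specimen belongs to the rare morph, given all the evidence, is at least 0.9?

Prior odds = 0.0011/0.9989 = 11/9989.
Likelihood ratio per matching marker = 7.
Target posterior odds = 0.9/0.1 = 9.
Require 7ⁿ ≥ 9 ÷ (11/9989) = 89901/11.
7⁴ = 2401 falls short of 89901/11 but 7⁵ = 16807 reaches it, so n = 5.

5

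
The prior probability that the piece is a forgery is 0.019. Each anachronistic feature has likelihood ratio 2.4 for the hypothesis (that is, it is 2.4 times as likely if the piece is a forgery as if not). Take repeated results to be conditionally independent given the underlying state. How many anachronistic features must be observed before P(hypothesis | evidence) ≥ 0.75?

6

Prior odds: 0.019 ÷ 0.981 = 19/981.
Likelihood ratio per anachronistic feature = 2.4.
Target odds: 0.75 ÷ 0.25 = 3.
Require 2.4ⁿ ≥ 3 ÷ (19/981) = 2943/19.
2.4⁵ = 79.62624 falls short of 2943/19 but 2.4⁶ = 2985984/15625 reaches it, so n = 6.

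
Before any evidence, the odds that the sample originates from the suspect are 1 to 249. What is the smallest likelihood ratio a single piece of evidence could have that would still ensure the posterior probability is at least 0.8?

Prior odds = 1/249.
Target odds = 0.8/0.2 = 4.
Required Bayes factor = 4 ÷ (1/249) = 996.

996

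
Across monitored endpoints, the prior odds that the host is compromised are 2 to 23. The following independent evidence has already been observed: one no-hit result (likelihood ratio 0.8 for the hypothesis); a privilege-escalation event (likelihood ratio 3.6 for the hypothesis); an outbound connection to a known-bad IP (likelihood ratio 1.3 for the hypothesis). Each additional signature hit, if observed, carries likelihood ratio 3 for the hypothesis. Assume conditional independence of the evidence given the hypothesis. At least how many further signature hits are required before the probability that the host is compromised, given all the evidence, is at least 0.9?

4

Prior odds = 2/23.
Combined Bayes factor of the evidence already in hand = 0.8 × 3.6 × 1.3 = 3.744.
Odds after that evidence = (2/23) × 3.744 = 936/2875.
Target odds = 0.9/0.1 = 9.
Need 3ⁿ ≥ 9 ÷ (936/2875) = 2875/104.
3³ = 27 falls short of 2875/104 but 3⁴ = 81 reaches it, so n = 4.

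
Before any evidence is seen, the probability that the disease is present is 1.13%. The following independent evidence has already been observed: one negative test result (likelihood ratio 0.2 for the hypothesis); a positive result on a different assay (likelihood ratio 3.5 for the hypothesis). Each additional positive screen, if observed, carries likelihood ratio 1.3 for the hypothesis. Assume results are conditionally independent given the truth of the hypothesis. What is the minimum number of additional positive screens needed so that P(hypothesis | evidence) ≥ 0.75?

Prior odds = 0.0113/0.9887 = 113/9887.
Combined Bayes factor of the evidence already in hand = 0.2 × 3.5 = 0.7.
Odds after that evidence = (113/9887) × 0.7 = 791/98870.
Target odds = 0.75/0.25 = 3.
Need 1.3ⁿ ≥ 3 ÷ (791/98870) = 296610/791.
1.3²² ≈321.184 falls short of 296610/791 but 1.3²³ ≈417.539 reaches it, so n = 23.

23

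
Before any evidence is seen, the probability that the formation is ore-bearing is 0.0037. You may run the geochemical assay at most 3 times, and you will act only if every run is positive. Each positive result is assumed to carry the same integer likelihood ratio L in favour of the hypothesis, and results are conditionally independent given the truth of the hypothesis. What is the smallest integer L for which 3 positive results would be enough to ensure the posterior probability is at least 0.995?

38

Prior odds = 0.0037/0.9963 = 37/9963.
Target odds = 0.995/0.005 = 199.
Need L³ ≥ 199 ÷ (37/9963) = 1982637/37.
37³ = 50653 < 1982637/37 ≤ 54872 = 38³, so L = 38.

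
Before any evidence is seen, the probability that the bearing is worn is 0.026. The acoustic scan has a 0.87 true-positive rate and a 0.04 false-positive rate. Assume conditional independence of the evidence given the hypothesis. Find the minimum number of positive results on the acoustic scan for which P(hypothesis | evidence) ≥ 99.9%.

Prior odds = 0.026/0.974 = 13/487.
Likelihood ratio of a positive result = 0.87/0.04 = 21.75.
Target posterior odds = 0.999/0.001 = 999.
Need (13/487) × 21.75ⁿ ≥ 999, i.e. 21.75ⁿ ≥ 486513/13.
21.75³ = 658503/64 falls short of 486513/13 but 21.75⁴ = 57289761/256 reaches it, so n = 4.

4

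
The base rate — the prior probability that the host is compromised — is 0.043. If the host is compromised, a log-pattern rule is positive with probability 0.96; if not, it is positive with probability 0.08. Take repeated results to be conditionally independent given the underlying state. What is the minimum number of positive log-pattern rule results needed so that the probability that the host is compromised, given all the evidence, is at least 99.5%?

4

Prior odds = 0.043/0.957 = 43/957.
Likelihood ratio of a positive = 0.96/0.08 = 12.
Target posterior odds = 0.995/0.005 = 199.
Need (43/957) × 12ⁿ ≥ 199, i.e. 12ⁿ ≥ 190443/43.
12³ = 1728 falls short of 190443/43 but 12⁴ = 20736 reaches it, so n = 4.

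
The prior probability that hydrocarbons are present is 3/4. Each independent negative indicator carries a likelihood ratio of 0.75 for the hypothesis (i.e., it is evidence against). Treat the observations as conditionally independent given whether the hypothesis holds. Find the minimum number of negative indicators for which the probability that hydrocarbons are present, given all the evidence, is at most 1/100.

20

Prior odds: 0.75 ÷ 0.25 = 3.
Likelihood ratio per negative indicator = 0.75.
Target odds: 0.01 ÷ 0.99 = 1/99.
Need 3 × 0.75ⁿ ≤ 1/99, i.e. 0.75ⁿ ≤ 1/297.
0.75¹⁹ ≈0.00422828 is still above 1/297 but 0.75²⁰ ≈0.00317121 is at or below it, so n = 20.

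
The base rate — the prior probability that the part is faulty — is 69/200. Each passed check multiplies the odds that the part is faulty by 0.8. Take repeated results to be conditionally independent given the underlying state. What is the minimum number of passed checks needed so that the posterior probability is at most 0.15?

5

Prior odds = 0.345/0.655 = 69/131.
Likelihood ratio per passed check = 0.8.
Target posterior odds = 0.15/0.85 = 3/17.
Require 0.8ⁿ ≤ 3/17 ÷ (69/131) = 131/391.
0.8⁴ = 0.4096 is still above 131/391 but 0.8⁵ = 0.32768 is at or below it, so n = 5.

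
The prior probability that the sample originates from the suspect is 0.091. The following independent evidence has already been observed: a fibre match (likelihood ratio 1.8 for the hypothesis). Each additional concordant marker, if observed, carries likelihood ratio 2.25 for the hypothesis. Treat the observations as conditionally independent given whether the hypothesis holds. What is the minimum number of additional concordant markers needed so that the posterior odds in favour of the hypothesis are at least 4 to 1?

4

Prior odds = 0.091/0.909 = 91/909.
Bayes factor of the evidence already in hand = 1.8.
Odds after that evidence = (91/909) × 1.8 = 91/505.
Target odds = 4.
Need 2.25ⁿ ≥ 4 ÷ (91/505) = 2020/91.
2.25³ = 11.390625 falls short of 2020/91 but 2.25⁴ = 25.62890625 reaches it, so n = 4.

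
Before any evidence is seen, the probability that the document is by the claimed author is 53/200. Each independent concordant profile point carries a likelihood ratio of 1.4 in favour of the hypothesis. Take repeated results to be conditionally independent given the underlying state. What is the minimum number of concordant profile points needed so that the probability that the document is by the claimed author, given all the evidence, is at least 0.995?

Prior odds: 0.265 ÷ 0.735 = 53/147.
Likelihood ratio per concordant profile point = 1.4.
Target posterior odds = 0.995/0.005 = 199.
Require 1.4ⁿ ≥ 199 ÷ (53/147) = 29253/53.
1.4¹⁸ ≈426.879 falls short of 29253/53 but 1.4¹⁹ ≈597.63 reaches it, so n = 19.

19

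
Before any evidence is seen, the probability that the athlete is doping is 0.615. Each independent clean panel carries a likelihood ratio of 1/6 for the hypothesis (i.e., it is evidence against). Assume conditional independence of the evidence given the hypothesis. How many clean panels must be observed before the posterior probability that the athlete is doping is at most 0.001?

Prior odds = 0.615/0.385 = 123/77.
Likelihood ratio per clean panel = 1/6.
Target odds: 0.001 ÷ 0.999 = 1/999.
Require (1/6)ⁿ ≤ 1/999 ÷ (123/77) = 77/122877.
(1/6)⁴ = 1/1296 is still above 77/122877 but (1/6)⁵ = 1/7776 is at or below it, so n = 5.

5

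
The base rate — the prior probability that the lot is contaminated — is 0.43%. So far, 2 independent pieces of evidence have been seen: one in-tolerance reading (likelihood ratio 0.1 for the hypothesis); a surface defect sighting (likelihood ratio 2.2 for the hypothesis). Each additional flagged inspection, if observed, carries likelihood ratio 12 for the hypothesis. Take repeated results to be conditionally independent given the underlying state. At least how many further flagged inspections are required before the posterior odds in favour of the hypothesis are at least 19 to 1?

4

Prior odds = 0.0043/0.9957 = 43/9957.
Combined Bayes factor of the evidence already in hand = 0.1 × 2.2 = 0.22.
Odds after that evidence = (43/9957) × 0.22 = 473/497850.
Target odds = 19.
Need 12ⁿ ≥ 19 ÷ (473/497850) = 9459150/473.
12³ = 1728 falls short of 9459150/473 but 12⁴ = 20736 reaches it, so n = 4.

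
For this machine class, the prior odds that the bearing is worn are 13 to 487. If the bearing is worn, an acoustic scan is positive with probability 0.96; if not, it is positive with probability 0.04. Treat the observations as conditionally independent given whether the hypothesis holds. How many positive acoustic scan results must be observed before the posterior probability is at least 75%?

Prior odds = 13/487.
Likelihood ratio of a positive = 0.96/0.04 = 24.
Target posterior odds = 0.75/0.25 = 3.
Require 24ⁿ ≥ 3 ÷ (13/487) = 1461/13.
24¹ = 24 falls short of 1461/13 but 24² = 576 reaches it, so n = 2.

2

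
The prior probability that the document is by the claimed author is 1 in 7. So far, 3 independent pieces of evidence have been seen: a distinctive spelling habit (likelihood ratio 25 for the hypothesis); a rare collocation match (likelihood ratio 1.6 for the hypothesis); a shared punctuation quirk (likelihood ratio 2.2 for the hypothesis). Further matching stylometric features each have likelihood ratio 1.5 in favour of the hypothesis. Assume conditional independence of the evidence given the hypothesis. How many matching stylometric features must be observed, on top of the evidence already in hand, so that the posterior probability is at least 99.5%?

7

Prior odds = (1/7)/(6/7) = 1/6.
Combined Bayes factor of the evidence already in hand = 25 × 1.6 × 2.2 = 88.
Odds after that evidence = (1/6) × 88 = 44/3.
Target odds = 0.995/0.005 = 199.
Need 1.5ⁿ ≥ 199 ÷ (44/3) = 597/44.
1.5⁶ = 11.390625 falls short of 597/44 but 1.5⁷ = 17.0859375 reaches it, so n = 7.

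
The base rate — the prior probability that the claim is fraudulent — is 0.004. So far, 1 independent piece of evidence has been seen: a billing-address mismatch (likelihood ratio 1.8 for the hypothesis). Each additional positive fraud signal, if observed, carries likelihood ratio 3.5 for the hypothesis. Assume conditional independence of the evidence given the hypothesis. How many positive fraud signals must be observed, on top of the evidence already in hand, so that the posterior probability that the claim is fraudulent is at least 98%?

Prior odds = 0.004/0.996 = 1/249.
Bayes factor of the evidence already in hand = 1.8.
Odds after that evidence = (1/249) × 1.8 = 3/415.
Target odds = 0.98/0.02 = 49.
Need 3.5ⁿ ≥ 49 ÷ (3/415) = 20335/3.
3.5⁷ = 823543/128 falls short of 20335/3 but 3.5⁸ = 5764801/256 reaches it, so n = 8.

8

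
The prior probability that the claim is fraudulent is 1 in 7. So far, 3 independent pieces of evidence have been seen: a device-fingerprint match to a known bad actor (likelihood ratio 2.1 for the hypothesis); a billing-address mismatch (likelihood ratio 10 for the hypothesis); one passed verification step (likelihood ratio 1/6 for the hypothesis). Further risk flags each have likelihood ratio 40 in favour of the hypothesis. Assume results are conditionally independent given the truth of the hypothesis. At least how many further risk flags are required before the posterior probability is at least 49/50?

Prior odds = (1/7)/(6/7) = 1/6.
Combined Bayes factor of the evidence already in hand = 2.1 × 10 × (1/6) = 3.5.
Odds after that evidence = (1/6) × 3.5 = 7/12.
Target odds = 0.98/0.02 = 49.
Need 40ⁿ ≥ 49 ÷ (7/12) = 84.
40¹ = 40 falls short of 84 but 40² = 1600 reaches it, so n = 2.

2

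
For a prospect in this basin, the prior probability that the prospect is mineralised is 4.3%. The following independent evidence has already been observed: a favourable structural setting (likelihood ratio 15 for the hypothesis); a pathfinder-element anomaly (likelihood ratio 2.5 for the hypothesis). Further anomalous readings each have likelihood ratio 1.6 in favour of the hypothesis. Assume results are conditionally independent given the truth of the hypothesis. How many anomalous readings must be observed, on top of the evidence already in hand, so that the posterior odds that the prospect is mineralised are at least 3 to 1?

Prior odds = 0.043/0.957 = 43/957.
Combined Bayes factor of the evidence already in hand = 15 × 2.5 = 37.5.
Odds after that evidence = (43/957) × 37.5 = 1075/638.
Target odds = 3.
Need 1.6ⁿ ≥ 3 ÷ (1075/638) = 1914/1075.
1.6¹ = 1.6 falls short of 1914/1075 but 1.6² = 2.56 reaches it, so n = 2.

2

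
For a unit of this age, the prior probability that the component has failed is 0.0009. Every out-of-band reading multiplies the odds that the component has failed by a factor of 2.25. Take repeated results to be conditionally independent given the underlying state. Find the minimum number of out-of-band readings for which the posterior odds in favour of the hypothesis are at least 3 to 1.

Prior odds = 0.0009/0.9991 = 9/9991.
Likelihood ratio per out-of-band reading = 2.25.
Target odds = 3.
Require 2.25ⁿ ≥ 3 ÷ (9/9991) = 9991/3.
2.25¹⁰ ≈3325.26 falls short of 9991/3 but 2.25¹¹ ≈7481.83 reaches it, so n = 11.

11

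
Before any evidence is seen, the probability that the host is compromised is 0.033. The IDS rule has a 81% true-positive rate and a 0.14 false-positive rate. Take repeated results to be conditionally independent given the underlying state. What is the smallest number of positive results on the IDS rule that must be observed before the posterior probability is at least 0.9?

Prior odds: 0.033 ÷ 0.967 = 33/967.
Likelihood ratio of a positive result = 0.81/0.14 = 81/14.
Target odds: 0.9 ÷ 0.1 = 9.
Need (33/967) × (81/14)ⁿ ≥ 9, i.e. (81/14)ⁿ ≥ 2901/11.
(81/14)³ = 531441/2744 falls short of 2901/11 but (81/14)⁴ = 43046721/38416 reaches it, so n = 4.

4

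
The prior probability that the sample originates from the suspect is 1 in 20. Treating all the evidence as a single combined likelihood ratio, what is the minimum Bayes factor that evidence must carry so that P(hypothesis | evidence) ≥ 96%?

456

Prior odds = 0.05/0.95 = 1/19.
Target odds = 0.96/0.04 = 24.
Required Bayes factor = 24 ÷ (1/19) = 456.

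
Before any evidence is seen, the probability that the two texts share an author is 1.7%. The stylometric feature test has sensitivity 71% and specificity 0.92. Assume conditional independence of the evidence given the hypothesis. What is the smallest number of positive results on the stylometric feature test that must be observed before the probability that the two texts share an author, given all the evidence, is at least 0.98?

Prior odds: 0.017 ÷ 0.983 = 17/983.
False-positive rate = 1 − 0.92 = 0.08; likelihood ratio of a positive = 0.71/0.08 = 8.875.
Target posterior odds = 0.98/0.02 = 49.
Require 8.875ⁿ ≥ 49 ÷ (17/983) = 48167/17.
8.875³ = 357911/512 falls short of 48167/17 but 8.875⁴ = 25411681/4096 reaches it, so n = 4.

4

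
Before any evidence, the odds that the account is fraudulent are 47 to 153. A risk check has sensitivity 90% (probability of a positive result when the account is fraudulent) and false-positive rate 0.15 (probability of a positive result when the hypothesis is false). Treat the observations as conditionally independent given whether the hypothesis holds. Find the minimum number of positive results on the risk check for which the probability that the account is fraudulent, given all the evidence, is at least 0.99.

Prior odds = 47/153.
Likelihood ratio of a positive result = 0.9/0.15 = 6.
Target posterior odds = 0.99/0.01 = 99.
Require 6ⁿ ≥ 99 ÷ (47/153) = 15147/47.
6³ = 216 falls short of 15147/47 but 6⁴ = 1296 reaches it, so n = 4.

4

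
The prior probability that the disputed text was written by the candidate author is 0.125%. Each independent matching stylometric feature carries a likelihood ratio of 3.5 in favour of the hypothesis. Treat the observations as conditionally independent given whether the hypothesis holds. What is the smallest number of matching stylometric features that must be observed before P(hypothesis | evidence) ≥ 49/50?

9

Prior odds = 0.00125/0.99875 = 1/799.
Likelihood ratio per matching stylometric feature = 3.5.
Target posterior odds = 0.98/0.02 = 49.
Need (1/799) × 3.5ⁿ ≥ 49, i.e. 3.5ⁿ ≥ 39151.
3.5⁸ = 5764801/256 falls short of 39151 but 3.5⁹ = 40353607/512 reaches it, so n = 9.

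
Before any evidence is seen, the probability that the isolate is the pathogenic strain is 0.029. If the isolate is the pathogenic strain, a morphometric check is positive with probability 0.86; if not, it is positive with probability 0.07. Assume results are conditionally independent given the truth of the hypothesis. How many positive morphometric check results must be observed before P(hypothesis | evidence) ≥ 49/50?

Prior odds = 0.029/0.971 = 29/971.
Likelihood ratio of a positive = 0.86/0.07 = 86/7.
Target odds: 0.98 ÷ 0.02 = 49.
Require (86/7)ⁿ ≥ 49 ÷ (29/971) = 47579/29.
(86/7)² = 7396/49 falls short of 47579/29 but (86/7)³ = 636056/343 reaches it, so n = 3.

3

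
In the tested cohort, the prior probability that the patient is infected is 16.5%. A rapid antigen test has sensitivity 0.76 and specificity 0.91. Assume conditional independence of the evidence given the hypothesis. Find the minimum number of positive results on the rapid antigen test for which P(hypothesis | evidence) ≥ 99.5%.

Prior odds: 0.165 ÷ 0.835 = 33/167.
False-positive rate = 1 − 0.91 = 0.09; likelihood ratio of a positive = 0.76/0.09 = 76/9.
Target odds: 0.995 ÷ 0.005 = 199.
Need (33/167) × (76/9)ⁿ ≥ 199, i.e. (76/9)ⁿ ≥ 33233/33.
(76/9)³ = 438976/729 falls short of 33233/33 but (76/9)⁴ = 33362176/6561 reaches it, so n = 4.

4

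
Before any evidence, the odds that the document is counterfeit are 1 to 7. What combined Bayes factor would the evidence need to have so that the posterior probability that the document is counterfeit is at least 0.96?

168

Prior odds = 1/7.
Target odds = 0.96/0.04 = 24.
Required Bayes factor = 24 ÷ (1/7) = 168.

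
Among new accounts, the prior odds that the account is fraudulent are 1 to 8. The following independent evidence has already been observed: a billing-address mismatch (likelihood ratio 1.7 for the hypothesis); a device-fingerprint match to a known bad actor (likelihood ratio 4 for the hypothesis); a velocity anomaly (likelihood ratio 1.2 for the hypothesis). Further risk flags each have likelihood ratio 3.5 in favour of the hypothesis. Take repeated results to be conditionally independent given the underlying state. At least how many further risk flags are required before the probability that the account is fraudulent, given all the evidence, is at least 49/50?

4

Prior odds = 0.125.
Combined Bayes factor of the evidence already in hand = 1.7 × 4 × 1.2 = 8.16.
Odds after that evidence = 0.125 × 8.16 = 1.02.
Target odds = 0.98/0.02 = 49.
Need 3.5ⁿ ≥ 49 ÷ 1.02 = 2450/51.
3.5³ = 42.875 falls short of 2450/51 but 3.5⁴ = 150.0625 reaches it, so n = 4.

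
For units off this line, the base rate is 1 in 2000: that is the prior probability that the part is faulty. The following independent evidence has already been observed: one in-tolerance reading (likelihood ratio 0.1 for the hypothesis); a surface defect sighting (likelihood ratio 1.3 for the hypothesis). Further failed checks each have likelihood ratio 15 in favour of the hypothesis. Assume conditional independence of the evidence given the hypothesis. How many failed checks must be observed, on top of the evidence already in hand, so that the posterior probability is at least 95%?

5

Prior odds = 0.0005/0.9995 = 1/1999.
Combined Bayes factor of the evidence already in hand = 0.1 × 1.3 = 0.13.
Odds after that evidence = (1/1999) × 0.13 = 13/199900.
Target odds = 0.95/0.05 = 19.
Need 15ⁿ ≥ 19 ÷ (13/199900) = 3798100/13.
15⁴ = 50625 falls short of 3798100/13 but 15⁵ = 759375 reaches it, so n = 5.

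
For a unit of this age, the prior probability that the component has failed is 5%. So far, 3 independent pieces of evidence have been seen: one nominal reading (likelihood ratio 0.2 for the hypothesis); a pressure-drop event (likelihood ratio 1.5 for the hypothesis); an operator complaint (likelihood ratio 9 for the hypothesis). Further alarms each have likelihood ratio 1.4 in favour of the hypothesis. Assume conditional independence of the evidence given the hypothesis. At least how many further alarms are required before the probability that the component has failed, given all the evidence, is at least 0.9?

Prior odds = 0.05/0.95 = 1/19.
Combined Bayes factor of the evidence already in hand = 0.2 × 1.5 × 9 = 2.7.
Odds after that evidence = (1/19) × 2.7 = 27/190.
Target odds = 0.9/0.1 = 9.
Need 1.4ⁿ ≥ 9 ÷ (27/190) = 190/3.
1.4¹² ≈56.6939 falls short of 190/3 but 1.4¹³ ≈79.3715 reaches it, so n = 13.

13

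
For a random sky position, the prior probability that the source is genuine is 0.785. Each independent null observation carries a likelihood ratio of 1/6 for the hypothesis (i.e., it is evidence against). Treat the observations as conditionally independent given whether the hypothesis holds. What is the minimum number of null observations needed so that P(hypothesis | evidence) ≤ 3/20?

2

Prior odds: 0.785 ÷ 0.215 = 157/43.
Likelihood ratio per null observation = 1/6.
Target posterior odds = 0.15/0.85 = 3/17.
Require (1/6)ⁿ ≤ 3/17 ÷ (157/43) = 129/2669.
(1/6)¹ = 1/6 is still above 129/2669 but (1/6)² = 1/36 is at or below it, so n = 2.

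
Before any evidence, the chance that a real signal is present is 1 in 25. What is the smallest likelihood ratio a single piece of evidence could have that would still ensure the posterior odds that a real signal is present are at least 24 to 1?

576

Prior odds = 0.04/0.96 = 1/24.
Target odds = 24.
Required Bayes factor = 24 ÷ (1/24) = 576.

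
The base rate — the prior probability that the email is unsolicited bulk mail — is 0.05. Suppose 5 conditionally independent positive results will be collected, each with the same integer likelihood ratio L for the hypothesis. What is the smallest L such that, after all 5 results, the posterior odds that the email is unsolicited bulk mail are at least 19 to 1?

4

Prior odds = 0.05/0.95 = 1/19.
Target odds = 19.
Need L⁵ ≥ 19 ÷ (1/19) = 361.
3⁵ = 243 < 361 ≤ 1024 = 4⁵, so L = 4.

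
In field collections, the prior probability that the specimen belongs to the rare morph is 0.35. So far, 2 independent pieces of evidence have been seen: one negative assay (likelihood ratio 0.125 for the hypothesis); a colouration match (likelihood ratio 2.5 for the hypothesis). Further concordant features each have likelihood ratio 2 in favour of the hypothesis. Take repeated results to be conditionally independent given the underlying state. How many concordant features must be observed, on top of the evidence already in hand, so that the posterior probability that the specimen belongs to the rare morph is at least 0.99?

Prior odds = 0.35/0.65 = 7/13.
Combined Bayes factor of the evidence already in hand = 0.125 × 2.5 = 0.3125.
Odds after that evidence = (7/13) × 0.3125 = 35/208.
Target odds = 0.99/0.01 = 99.
Need 2ⁿ ≥ 99 ÷ (35/208) = 20592/35.
2⁹ = 512 falls short of 20592/35 but 2¹⁰ = 1024 reaches it, so n = 10.

10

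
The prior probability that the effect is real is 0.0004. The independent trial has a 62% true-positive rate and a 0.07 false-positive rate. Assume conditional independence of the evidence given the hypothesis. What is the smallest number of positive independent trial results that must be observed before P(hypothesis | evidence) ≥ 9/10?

Prior odds = 0.0004/0.9996 = 1/2499.
Likelihood ratio of a positive result = 0.62/0.07 = 62/7.
Target odds: 0.9 ÷ 0.1 = 9.
Need (1/2499) × (62/7)ⁿ ≥ 9, i.e. (62/7)ⁿ ≥ 22491.
(62/7)⁴ = 14776336/2401 falls short of 22491 but (62/7)⁵ = 916132832/16807 reaches it, so n = 5.

5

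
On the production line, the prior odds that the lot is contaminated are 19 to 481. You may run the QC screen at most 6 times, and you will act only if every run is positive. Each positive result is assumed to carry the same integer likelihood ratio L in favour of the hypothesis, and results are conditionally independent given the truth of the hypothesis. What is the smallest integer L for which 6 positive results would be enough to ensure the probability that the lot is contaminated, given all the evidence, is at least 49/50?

4

Prior odds = 19/481.
Target odds = 0.98/0.02 = 49.
Need L⁶ ≥ 49 ÷ (19/481) = 23569/19.
3⁶ = 729 < 23569/19 ≤ 4096 = 4⁶, so L = 4.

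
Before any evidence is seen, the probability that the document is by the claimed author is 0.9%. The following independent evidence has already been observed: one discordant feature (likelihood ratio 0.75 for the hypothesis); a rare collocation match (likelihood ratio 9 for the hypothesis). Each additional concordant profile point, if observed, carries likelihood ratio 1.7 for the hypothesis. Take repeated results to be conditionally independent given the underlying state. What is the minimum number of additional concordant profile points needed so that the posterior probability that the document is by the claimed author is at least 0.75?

8

Prior odds = 0.009/0.991 = 9/991.
Combined Bayes factor of the evidence already in hand = 0.75 × 9 = 6.75.
Odds after that evidence = (9/991) × 6.75 = 243/3964.
Target odds = 0.75/0.25 = 3.
Need 1.7ⁿ ≥ 3 ÷ (243/3964) = 3964/81.
1.7⁷ = 410338673/10000000 falls short of 3964/81 but 1.7⁸ ≈69.7576 reaches it, so n = 8.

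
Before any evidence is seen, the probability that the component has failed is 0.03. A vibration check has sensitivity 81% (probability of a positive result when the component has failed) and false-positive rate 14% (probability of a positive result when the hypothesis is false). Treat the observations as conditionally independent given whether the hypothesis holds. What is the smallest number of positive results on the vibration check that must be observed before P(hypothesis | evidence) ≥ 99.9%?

Prior odds: 0.03 ÷ 0.97 = 3/97.
Likelihood ratio of a positive result = 0.81/0.14 = 81/14.
Target posterior odds = 0.999/0.001 = 999.
Require (81/14)ⁿ ≥ 999 ÷ (3/97) = 32301.
(81/14)⁵ ≈6483.13 falls short of 32301 but (81/14)⁶ ≈37509.6 reaches it, so n = 6.

6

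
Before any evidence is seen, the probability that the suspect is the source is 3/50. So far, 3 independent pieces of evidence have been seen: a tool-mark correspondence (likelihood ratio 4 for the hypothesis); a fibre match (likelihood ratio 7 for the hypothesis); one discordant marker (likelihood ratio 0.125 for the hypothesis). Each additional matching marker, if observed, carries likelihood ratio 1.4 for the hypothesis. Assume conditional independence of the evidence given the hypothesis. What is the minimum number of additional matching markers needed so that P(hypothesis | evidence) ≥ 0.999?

Prior odds = 0.06/0.94 = 3/47.
Combined Bayes factor of the evidence already in hand = 4 × 7 × 0.125 = 3.5.
Odds after that evidence = (3/47) × 3.5 = 21/94.
Target odds = 0.999/0.001 = 999.
Need 1.4ⁿ ≥ 999 ÷ (21/94) = 31302/7.
1.4²⁴ ≈3214.2 falls short of 31302/7 but 1.4²⁵ ≈4499.88 reaches it, so n = 25.

25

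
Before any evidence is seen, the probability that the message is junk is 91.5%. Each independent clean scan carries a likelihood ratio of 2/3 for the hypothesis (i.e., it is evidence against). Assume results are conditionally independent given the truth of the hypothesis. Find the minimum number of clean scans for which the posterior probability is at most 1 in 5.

Prior odds: 0.915 ÷ 0.085 = 183/17.
Likelihood ratio per clean scan = 2/3.
Target posterior odds = 0.2/0.8 = 0.25.
Need (183/17) × (2/3)ⁿ ≤ 0.25, i.e. (2/3)ⁿ ≤ 17/732.
(2/3)⁹ = 512/19683 is still above 17/732 but (2/3)¹⁰ = 1024/59049 is at or below it, so n = 10.

10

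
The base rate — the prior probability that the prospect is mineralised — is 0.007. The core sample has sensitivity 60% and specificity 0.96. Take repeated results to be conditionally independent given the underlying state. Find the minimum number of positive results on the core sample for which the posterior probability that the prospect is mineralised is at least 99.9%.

5

Prior odds: 0.007 ÷ 0.993 = 7/993.
False-positive rate = 1 − 0.96 = 0.04; likelihood ratio of a positive = 0.6/0.04 = 15.
Target odds: 0.999 ÷ 0.001 = 999.
Need (7/993) × 15ⁿ ≥ 999, i.e. 15ⁿ ≥ 992007/7.
15⁴ = 50625 falls short of 992007/7 but 15⁵ = 759375 reaches it, so n = 5.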